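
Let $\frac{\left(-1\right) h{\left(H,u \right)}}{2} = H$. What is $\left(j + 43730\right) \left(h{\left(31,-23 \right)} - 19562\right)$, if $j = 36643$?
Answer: $-1577239752$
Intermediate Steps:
$h{\left(H,u \right)} = - 2 H$
$\left(j + 43730\right) \left(h{\left(31,-23 \right)} - 19562\right) = \left(36643 + 43730\right) \left(\left(-2\right) 31 - 19562\right) = 80373 \left(-62 - 19562\right) = 80373 \left(-19624\right) = -1577239752$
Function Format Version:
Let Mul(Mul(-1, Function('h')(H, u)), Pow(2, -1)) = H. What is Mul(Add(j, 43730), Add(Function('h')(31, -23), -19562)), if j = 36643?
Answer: -1577239752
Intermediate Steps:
Function('h')(H, u) = Mul(-2, H)
Mul(Add(j, 43730), Add(Function('h')(31, -23), -19562)) = Mul(Add(36643, 43730), Add(Mul(-2, 31), -19562)) = Mul(80373, Add(-62, -19562)) = Mul(80373, -19624) = -1577239752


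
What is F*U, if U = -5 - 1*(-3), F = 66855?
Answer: -133710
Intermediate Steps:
U = -2 (U = -5 + 3 = -2)
F*U = 66855*(-2) = -133710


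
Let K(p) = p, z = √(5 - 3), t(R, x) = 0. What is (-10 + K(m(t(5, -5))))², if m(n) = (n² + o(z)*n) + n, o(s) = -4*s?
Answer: 100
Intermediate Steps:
z = √2 ≈ 1.4142
m(n) = n + n² - 4*n*√2 (m(n) = (n² + (-4*√2)*n) + n = (n² - 4*n*√2) + n = n + n² - 4*n*√2)
(-10 + K(m(t(5, -5))))² = (-10 + 0*(1 + 0 - 4*√2))² = (-10 + 0*(1 - 4*√2))² = (-10 + 0)² = (-10)² = 100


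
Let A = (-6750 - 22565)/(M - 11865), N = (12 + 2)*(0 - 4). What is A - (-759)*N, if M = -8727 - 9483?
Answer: -255655697/6015 ≈ -42503.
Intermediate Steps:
M = -18210
N = -56 (N = 14*(-4) = -56)
A = 5863/6015 (A = (-6750 - 22565)/(-18210 - 11865) = -29315/(-30075) = -29315*(-1/30075) = 5863/6015 ≈ 0.97473)
A - (-759)*N = 5863/6015 - (-759)*(-56) = 5863/6015 - 1*42504 = 5863/6015 - 42504 = -255655697/6015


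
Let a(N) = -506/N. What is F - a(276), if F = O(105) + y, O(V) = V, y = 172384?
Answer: 1034945/6 ≈ 1.7249e+5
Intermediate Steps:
F = 172489 (F = 105 + 172384 = 172489)
F - a(276) = 172489 - (-506)/276 = 172489 - 1*(-11/6) = 172489 + 11/6 = 1034945/6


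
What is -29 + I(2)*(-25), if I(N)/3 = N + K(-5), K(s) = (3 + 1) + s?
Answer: -104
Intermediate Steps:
K(s) = 4 + s
I(N) = -3 + 3*N (I(N) = 3*(N + (4 - 5)) = 3*(N - 1) = 3*(-1 + N) = -3 + 3*N)
-29 + I(2)*(-25) = -29 + (-3 + 3*2)*(-25) = -29 + (-3 + 6)*(-25) = -29 + 3*(-25) = -29 - 75 = -104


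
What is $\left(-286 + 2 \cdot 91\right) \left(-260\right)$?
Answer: $27040$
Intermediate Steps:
$\left(-286 + 2 \cdot 91\right) \left(-260\right) = \left(-286 + 182\right) \left(-260\right) = \left(-104\right) \left(-260\right) = 27040$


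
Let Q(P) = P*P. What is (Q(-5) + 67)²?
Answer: 8464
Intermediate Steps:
Q(P) = P²
(Q(-5) + 67)² = ((-5)² + 67)² = (25 + 67)² = 92² = 8464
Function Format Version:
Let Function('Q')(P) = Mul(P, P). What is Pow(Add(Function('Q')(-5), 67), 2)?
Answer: 8464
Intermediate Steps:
Function('Q')(P) = Pow(P, 2)
Pow(Add(Function('Q')(-5), 67), 2) = Pow(Add(Pow(-5, 2), 67), 2) = Pow(Add(25, 67), 2) = Pow(92, 2) = 8464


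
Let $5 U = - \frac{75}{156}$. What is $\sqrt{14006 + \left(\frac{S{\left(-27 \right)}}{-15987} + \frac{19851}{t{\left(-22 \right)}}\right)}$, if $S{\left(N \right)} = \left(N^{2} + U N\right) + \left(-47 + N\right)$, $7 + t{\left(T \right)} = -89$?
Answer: $\frac{\sqrt{7158270620670}}{22776} \approx 117.47$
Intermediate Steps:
$t{\left(T \right)} = -96$ ($t{\left(T \right)} = -7 - 89 = -96$)
$U = - \frac{5}{52}$ ($U = \frac{\left(-75\right) \frac{1}{156}}{5} = \frac{1}{5} \left(- \frac{25}{52}\right) = - \frac{5}{52} \approx -0.096154$)
$S{\left(N \right)} = -47 + N^{2} + \frac{47 N}{52}$ ($S{\left(N \right)} = \left(N^{2} - \frac{5 N}{52}\right) + \left(-47 + N\right) = -47 + N^{2} + \frac{47 N}{52}$)
$\sqrt{14006 + \left(\frac{S{\left(-27 \right)}}{-15987} + \frac{19851}{t{\left(-22 \right)}}\right)} = \sqrt{14006 + \left(\frac{-47 + \left(-27\right)^{2} + \frac{47}{52} \left(-27\right)}{-15987} + \frac{19851}{-96}\right)} = \sqrt{14006 + \left(\left(-47 + 729 - \frac{1269}{52}\right) \left(- \frac{1}{15987}\right) + 19851 \left(- \frac{1}{96}\right)\right)} = \sqrt{14006 + \left(\frac{34195}{52} \left(- \frac{1}{15987}\right) - \frac{6617}{32}\right)} = \sqrt{14006 - \frac{1375491287}{6650592}} = \sqrt{\frac{91772700265}{6650592}} = \frac{\sqrt{7158270620670}}{22776}$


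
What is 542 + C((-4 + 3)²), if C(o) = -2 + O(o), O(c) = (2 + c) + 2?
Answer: 545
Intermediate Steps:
O(c) = 4 + c
C(o) = 2 + o (C(o) = -2 + (4 + o) = 2 + o)
542 + C((-4 + 3)²) = 542 + (2 + (-4 + 3)²) = 542 + (2 + (-1)²) = 542 + (2 + 1) = 542 + 3 = 545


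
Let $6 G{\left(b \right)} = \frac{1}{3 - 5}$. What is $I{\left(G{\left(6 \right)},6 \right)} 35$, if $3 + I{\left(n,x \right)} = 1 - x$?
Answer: $-280$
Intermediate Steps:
$G{\left(b \right)} = - \frac{1}{12}$ ($G{\left(b \right)} = \frac{1}{6 \left(3 - 5\right)} = \frac{1}{6 \left(-2\right)} = \frac{1}{6} \left(- \frac{1}{2}\right) = - \frac{1}{12}$)
$I{\left(n,x \right)} = -2 - x$ ($I{\left(n,x \right)} = -3 - \left(-1 + x\right) = -2 - x$)
$I{\left(G{\left(6 \right)},6 \right)} 35 = \left(-2 - 6\right) 35 = \left(-8\right) 35 = -280$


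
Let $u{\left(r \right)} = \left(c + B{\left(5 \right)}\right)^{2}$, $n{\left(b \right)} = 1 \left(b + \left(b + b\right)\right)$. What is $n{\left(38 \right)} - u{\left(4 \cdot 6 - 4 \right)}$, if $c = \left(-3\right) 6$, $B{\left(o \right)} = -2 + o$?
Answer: $-111$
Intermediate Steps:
$n{\left(b \right)} = 3 b$ ($n{\left(b \right)} = 1 \left(b + 2 b\right) = 1 \cdot 3 b = 3 b$)
$c = -18$
$u{\left(r \right)} = 225$ ($u{\left(r \right)} = \left(-18 + \left(-2 + 5\right)\right)^{2} = \left(-18 + 3\right)^{2} = \left(-15\right)^{2} = 225$)
$n{\left(38 \right)} - u{\left(4 \cdot 6 - 4 \right)} = 3 \cdot 38 - 225 = 114 - 225 = -111$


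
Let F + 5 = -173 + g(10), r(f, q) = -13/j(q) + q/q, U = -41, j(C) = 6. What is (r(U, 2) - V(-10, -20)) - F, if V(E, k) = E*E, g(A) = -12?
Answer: 533/6 ≈ 88.833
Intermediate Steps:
V(E, k) = E²
r(f, q) = -7/6 (r(f, q) = -13/6 + q/q = -13*⅙ + 1 = -13/6 + 1 = -7/6)
F = -190 (F = -5 + (-173 - 12) = -5 - 185 = -190)
(r(U, 2) - V(-10, -20)) - F = (-7/6 - 1*(-10)²) - 1*(-190) = (-7/6 - 1*100) + 190 = (-7/6 - 100) + 190 = -607/6 + 190 = 533/6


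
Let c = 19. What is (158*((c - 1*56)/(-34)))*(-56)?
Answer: -163688/17 ≈ -9628.7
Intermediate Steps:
(158*((c - 1*56)/(-34)))*(-56) = (158*((19 - 1*56)/(-34)))*(-56) = (158*((19 - 56)*(-1/34)))*(-56) = (158*(-37*(-1/34)))*(-56) = (158*(37/34))*(-56) = (2923/17)*(-56) = -163688/17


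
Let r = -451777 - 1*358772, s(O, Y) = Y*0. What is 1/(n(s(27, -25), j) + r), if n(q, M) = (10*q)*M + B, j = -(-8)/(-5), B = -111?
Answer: -1/810660 ≈ -1.2336e-6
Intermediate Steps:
s(O, Y) = 0
j = -8/5 (j = -(-8)*(-1)/5 = -8*⅕ = -8/5 ≈ -1.6000)
n(q, M) = -111 + 10*M*q (n(q, M) = (10*q)*M - 111 = 10*M*q - 111 = -111 + 10*M*q)
r = -810549 (r = -451777 - 358772 = -810549)
1/(n(s(27, -25), j) + r) = 1/((-111 + 10*(-8/5)*0) - 810549) = 1/((-111 + 0) - 810549) = 1/(-111 - 810549) = 1/(-810660) = -1/810660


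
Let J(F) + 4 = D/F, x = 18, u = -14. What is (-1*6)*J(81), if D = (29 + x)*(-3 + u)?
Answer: 2246/27 ≈ 83.185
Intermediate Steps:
D = -799 (D = (29 + 18)*(-3 - 14) = 47*(-17) = -799)
J(F) = -4 - 799/F
(-1*6)*J(81) = (-1*6)*(-4 - 799/81) = -6*(-4 - 799*1/81) = -6*(-4 - 799/81) = -6*(-1123/81) = 2246/27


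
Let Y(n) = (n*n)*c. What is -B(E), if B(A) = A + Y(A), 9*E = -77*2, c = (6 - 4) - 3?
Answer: 25102/81 ≈ 309.90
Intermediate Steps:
c = -1 (c = 2 - 3 = -1)
Y(n) = -n² (Y(n) = (n*n)*(-1) = n²*(-1) = -n²)
E = -154/9 (E = (-77*2)/9 = (⅑)*(-154) = -154/9 ≈ -17.111)
B(A) = A - A²
-B(E) = -(-154)*(1 - 1*(-154/9))/9 = -(-154)*(1 + 154/9)/9 = -(-154)*163/(9*9) = -1*(-25102/81) = 25102/81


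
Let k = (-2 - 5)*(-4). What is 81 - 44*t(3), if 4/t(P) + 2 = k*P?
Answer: 3233/41 ≈ 78.854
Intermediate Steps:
k = 28 (k = -7*(-4) = 28)
t(P) = 4/(-2 + 28*P)
81 - 44*t(3) = 81 - 88/(-1 + 14*3) = 81 - 88/(-1 + 42) = 81 - 88/41 = 3233/41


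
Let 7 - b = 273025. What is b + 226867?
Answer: -46151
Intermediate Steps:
b = -273018 (b = 7 - 1*273025 = 7 - 273025 = -273018)
b + 226867 = -273018 + 226867 = -46151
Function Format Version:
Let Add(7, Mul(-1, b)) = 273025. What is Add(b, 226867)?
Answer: -46151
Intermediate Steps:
b = -273018 (b = Add(7, Mul(-1, 273025)) = Add(7, -273025) = -273018)
Add(b, 226867) = Add(-273018, 226867) = -46151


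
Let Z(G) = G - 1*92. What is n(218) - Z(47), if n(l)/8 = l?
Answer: 1789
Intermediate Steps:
Z(G) = -92 + G (Z(G) = G - 92 = -92 + G)
n(l) = 8*l
n(218) - Z(47) = 8*218 - (-92 + 47) = 1744 - 1*(-45) = 1744 + 45 = 1789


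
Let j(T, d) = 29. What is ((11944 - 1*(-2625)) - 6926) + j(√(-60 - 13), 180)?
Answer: 7672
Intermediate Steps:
((11944 - 1*(-2625)) - 6926) + j(√(-60 - 13), 180) = ((11944 - 1*(-2625)) - 6926) + 29 = ((11944 + 2625) - 6926) + 29 = (14569 - 6926) + 29 = 7643 + 29 = 7672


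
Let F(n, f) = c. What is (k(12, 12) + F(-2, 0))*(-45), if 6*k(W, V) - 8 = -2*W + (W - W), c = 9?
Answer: -285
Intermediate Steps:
k(W, V) = 4/3 - W/3 (k(W, V) = 4/3 + (-2*W + (W - W))/6 = 4/3 + (-2*W + 0)/6 = 4/3 + (-2*W)/6 = 4/3 - W/3)
F(n, f) = 9
(k(12, 12) + F(-2, 0))*(-45) = ((4/3 - ⅓*12) + 9)*(-45) = ((4/3 - 4) + 9)*(-45) = (-8/3 + 9)*(-45) = (19/3)*(-45) = -285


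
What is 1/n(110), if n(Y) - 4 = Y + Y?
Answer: 1/224 ≈ 0.0044643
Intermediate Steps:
n(Y) = 4 + 2*Y (n(Y) = 4 + (Y + Y) = 4 + 2*Y)
1/n(110) = 1/(4 + 2*110) = 1/(4 + 220) = 1/224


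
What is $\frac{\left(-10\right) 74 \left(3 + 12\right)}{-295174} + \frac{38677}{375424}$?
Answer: $\frac{7791825599}{55407701888} \approx 0.14063$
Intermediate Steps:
$\frac{\left(-10\right) 74 \left(3 + 12\right)}{-295174} + \frac{38677}{375424} = \left(-740\right) 15 \left(- \frac{1}{295174}\right) + 38677 \cdot \frac{1}{375424} = \left(-11100\right) \left(- \frac{1}{295174}\right) + \frac{38677}{375424} = \frac{5550}{147587} + \frac{38677}{375424} = \frac{7791825599}{55407701888}$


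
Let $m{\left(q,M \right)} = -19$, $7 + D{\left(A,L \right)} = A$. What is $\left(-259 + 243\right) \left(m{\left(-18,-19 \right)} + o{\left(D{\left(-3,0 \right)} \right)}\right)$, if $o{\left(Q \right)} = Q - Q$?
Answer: $304$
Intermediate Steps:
$D{\left(A,L \right)} = -7 + A$
$o{\left(Q \right)} = 0$
$\left(-259 + 243\right) \left(m{\left(-18,-19 \right)} + o{\left(D{\left(-3,0 \right)} \right)}\right) = \left(-259 + 243\right) \left(-19 + 0\right) = \left(-16\right) \left(-19\right) = 304$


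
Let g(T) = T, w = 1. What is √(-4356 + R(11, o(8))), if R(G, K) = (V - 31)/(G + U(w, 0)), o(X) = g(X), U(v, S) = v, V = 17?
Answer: I*√156858/6 ≈ 66.009*I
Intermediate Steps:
o(X) = X
R(G, K) = -14/(1 + G) (R(G, K) = (17 - 31)/(G + 1) = -14/(1 + G))
√(-4356 + R(11, o(8))) = √(-4356 - 14/(1 + 11)) = √(-4356 - 14/12) = √(-4356 - 14*1/12) = √(-4356 - 7/6) = √(-26143/6) = I*√156858/6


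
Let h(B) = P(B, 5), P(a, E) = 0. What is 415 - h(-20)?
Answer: 415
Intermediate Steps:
h(B) = 0
415 - h(-20) = 415 - 1*0 = 415 + 0 = 415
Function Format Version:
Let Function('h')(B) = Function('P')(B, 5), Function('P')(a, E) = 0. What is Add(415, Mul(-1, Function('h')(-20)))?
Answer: 415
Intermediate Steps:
Function('h')(B) = 0
Add(415, Mul(-1, Function('h')(-20))) = Add(415, Mul(-1, 0)) = Add(415, 0) = 415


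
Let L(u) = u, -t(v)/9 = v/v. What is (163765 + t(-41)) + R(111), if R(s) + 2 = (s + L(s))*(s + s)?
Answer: 213038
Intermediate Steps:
t(v) = -9 (t(v) = -9*v/v = -9*1 = -9)
R(s) = -2 + 4*s² (R(s) = -2 + (s + s)*(s + s) = -2 + (2*s)*(2*s) = -2 + 4*s²)
(163765 + t(-41)) + R(111) = (163765 - 9) + (-2 + 4*111²) = 163756 + (-2 + 4*12321) = 163756 + (-2 + 49284) = 163756 + 49282 = 213038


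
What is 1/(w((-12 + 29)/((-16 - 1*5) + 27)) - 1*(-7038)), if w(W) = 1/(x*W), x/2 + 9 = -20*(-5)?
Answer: 1547/10887789 ≈ 0.00014209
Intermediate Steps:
x = 182 (x = -18 + 2*(-20*(-5)) = -18 + 2*100 = -18 + 200 = 182)
w(W) = 1/(182*W)
1/(w((-12 + 29)/((-16 - 1*5) + 27)) - 1*(-7038)) = 1/(1/(182*(((-12 + 29)/((-16 - 1*5) + 27)))) - 1*(-7038)) = 1/(1/(182*((17/((-16 - 5) + 27)))) + 7038) = 1/(1/(182*((17/(-21 + 27)))) + 7038) = 1/(1/(182*((17/6))) + 7038) = 1/(1/(182*((17*(⅙)))) + 7038) = 1/(1/(182*(17/6)) + 7038) = 1/((1/182)*(6/17) + 7038) = 1/(3/1547 + 7038) = 1/(10887789/1547) = 1547/10887789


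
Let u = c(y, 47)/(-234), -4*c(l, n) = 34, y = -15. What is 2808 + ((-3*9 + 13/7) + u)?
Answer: 9116759/3276 ≈ 2782.9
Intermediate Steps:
c(l, n) = -17/2 (c(l, n) = -¼*34 = -17/2)
u = 17/468 (u = -17/2/(-234) = -17/2*(-1/234) = 17/468 ≈ 0.036325)
2808 + ((-3*9 + 13/7) + u) = 2808 + ((-3*9 + 13/7) + 17/468) = 2808 + ((-27 + 13*(⅐)) + 17/468) = 2808 + ((-27 + 13/7) + 17/468) = 2808 + (-176/7 + 17/468) = 2808 - 82249/3276 = 9116759/3276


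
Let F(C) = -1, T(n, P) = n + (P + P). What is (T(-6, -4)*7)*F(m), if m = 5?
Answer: 98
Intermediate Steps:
T(n, P) = n + 2*P
(T(-6, -4)*7)*F(m) = ((-6 + 2*(-4))*7)*(-1) = ((-6 - 8)*7)*(-1) = -14*7*(-1) = -98*(-1) = 98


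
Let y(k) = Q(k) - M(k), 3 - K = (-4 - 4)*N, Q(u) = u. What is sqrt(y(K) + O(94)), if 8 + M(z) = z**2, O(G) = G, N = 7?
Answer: 2*I*sqrt(830) ≈ 57.619*I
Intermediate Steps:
M(z) = -8 + z**2
K = 59 (K = 3 - (-4 - 4)*7 = 3 - (-8)*7 = 3 - 1*(-56) = 3 + 56 = 59)
y(k) = 8 + k - k**2 (y(k) = k - (-8 + k**2) = k + (8 - k**2) = 8 + k - k**2)
sqrt(y(K) + O(94)) = sqrt((8 + 59 - 1*59**2) + 94) = sqrt((8 + 59 - 1*3481) + 94) = sqrt((8 + 59 - 3481) + 94) = sqrt(-3414 + 94) = sqrt(-3320) = 2*I*sqrt(830)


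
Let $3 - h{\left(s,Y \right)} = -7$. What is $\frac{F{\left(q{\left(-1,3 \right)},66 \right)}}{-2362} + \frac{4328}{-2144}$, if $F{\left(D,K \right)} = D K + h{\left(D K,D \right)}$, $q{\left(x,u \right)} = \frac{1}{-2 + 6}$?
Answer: $- \frac{160618}{79127} \approx -2.0299$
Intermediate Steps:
$h{\left(s,Y \right)} = 10$ ($h{\left(s,Y \right)} = 3 - -7 = 3 + 7 = 10$)
$q{\left(x,u \right)} = \frac{1}{4}$
$F{\left(D,K \right)} = 10 + D K$ ($F{\left(D,K \right)} = D K + 10 = 10 + D K$)
$\frac{F{\left(q{\left(-1,3 \right)},66 \right)}}{-2362} + \frac{4328}{-2144} = \frac{10 + \frac{1}{4} \cdot 66}{-2362} + \frac{4328}{-2144} = \left(10 + \frac{33}{2}\right) \left(- \frac{1}{2362}\right) + 4328 \left(- \frac{1}{2144}\right) = \frac{53}{2} \left(- \frac{1}{2362}\right) - \frac{541}{268} = - \frac{53}{4724} - \frac{541}{268} = - \frac{160618}{79127}$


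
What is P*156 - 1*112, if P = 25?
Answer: 3788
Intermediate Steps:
P*156 - 1*112 = 25*156 - 1*112 = 3900 - 112 = 3788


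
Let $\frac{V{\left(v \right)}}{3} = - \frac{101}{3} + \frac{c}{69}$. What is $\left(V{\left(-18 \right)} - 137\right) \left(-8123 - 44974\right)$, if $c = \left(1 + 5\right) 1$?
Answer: $\frac{290334396}{23} \approx 1.2623 \cdot 10^{7}$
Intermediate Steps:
$c = 6$ ($c = 6 \cdot 1 = 6$)
$V{\left(v \right)} = - \frac{2317}{23}$ ($V{\left(v \right)} = 3 \left(- \frac{101}{3} + \frac{6}{69}\right) = 3 \left(\left(-101\right) \frac{1}{3} + 6 \cdot \frac{1}{69}\right) = 3 \left(- \frac{101}{3} + \frac{2}{23}\right) = 3 \left(- \frac{2317}{69}\right) = - \frac{2317}{23}$)
$\left(V{\left(-18 \right)} - 137\right) \left(-8123 - 44974\right) = \left(- \frac{2317}{23} - 137\right) \left(-8123 - 44974\right) = \left(- \frac{5468}{23}\right) \left(-53097\right) = \frac{290334396}{23}$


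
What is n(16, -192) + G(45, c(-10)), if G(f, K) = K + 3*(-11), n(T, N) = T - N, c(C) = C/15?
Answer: 523/3 ≈ 174.33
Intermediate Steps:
c(C) = C/15 (c(C) = C*(1/15) = C/15)
G(f, K) = -33 + K (G(f, K) = K - 33 = -33 + K)
n(16, -192) + G(45, c(-10)) = (16 - 1*(-192)) + (-33 + (1/15)*(-10)) = (16 + 192) + (-33 - ⅔) = 208 - 101/3 = 523/3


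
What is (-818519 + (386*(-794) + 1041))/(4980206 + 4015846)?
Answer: -187327/1499342 ≈ -0.12494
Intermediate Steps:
(-818519 + (386*(-794) + 1041))/(4980206 + 4015846) = (-818519 + (-306484 + 1041))/8996052 = (-818519 - 305443)*(1/8996052) = -1123962*1/8996052 = -187327/1499342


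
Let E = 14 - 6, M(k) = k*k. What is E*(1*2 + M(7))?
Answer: 408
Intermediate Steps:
M(k) = k²
E = 8
E*(1*2 + M(7)) = 8*(1*2 + 7²) = 8*(2 + 49) = 8*51 = 408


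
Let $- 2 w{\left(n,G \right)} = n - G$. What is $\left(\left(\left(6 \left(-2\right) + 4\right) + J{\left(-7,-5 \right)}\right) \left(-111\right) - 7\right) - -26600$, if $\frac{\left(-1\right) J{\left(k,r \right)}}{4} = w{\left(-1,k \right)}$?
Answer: $26149$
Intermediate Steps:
$w{\left(n,G \right)} = \frac{G}{2} - \frac{n}{2}$ ($w{\left(n,G \right)} = - \frac{n - G}{2} = \frac{G}{2} - \frac{n}{2}$)
$J{\left(k,r \right)} = -2 - 2 k$ ($J{\left(k,r \right)} = - 4 \left(\frac{k}{2} - - \frac{1}{2}\right) = - 4 \left(\frac{k}{2} + \frac{1}{2}\right) = - 4 \left(\frac{1}{2} + \frac{k}{2}\right) = -2 - 2 k$)
$\left(\left(\left(6 \left(-2\right) + 4\right) + J{\left(-7,-5 \right)}\right) \left(-111\right) - 7\right) - -26600 = \left(\left(\left(6 \left(-2\right) + 4\right) - -12\right) \left(-111\right) - 7\right) - -26600 = \left(\left(\left(-12 + 4\right) + \left(-2 + 14\right)\right) \left(-111\right) - 7\right) + 26600 = \left(\left(-8 + 12\right) \left(-111\right) - 7\right) + 26600 = \left(4 \left(-111\right) - 7\right) + 26600 = \left(-444 - 7\right) + 26600 = -451 + 26600 = 26149$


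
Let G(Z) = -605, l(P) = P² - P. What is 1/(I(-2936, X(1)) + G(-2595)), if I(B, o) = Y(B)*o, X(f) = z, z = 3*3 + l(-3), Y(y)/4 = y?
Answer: -1/247229 ≈ -4.0448e-6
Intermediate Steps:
Y(y) = 4*y
z = 21 (z = 3*3 - 3*(-1 - 3) = 9 - 3*(-4) = 9 + 12 = 21)
X(f) = 21
I(B, o) = 4*B*o (I(B, o) = (4*B)*o = 4*B*o)
1/(I(-2936, X(1)) + G(-2595)) = 1/(4*(-2936)*21 - 605) = 1/(-246624 - 605) = 1/(-247229) = -1/247229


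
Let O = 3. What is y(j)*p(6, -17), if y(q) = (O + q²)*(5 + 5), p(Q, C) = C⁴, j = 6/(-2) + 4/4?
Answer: 5846470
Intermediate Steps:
j = -2 (j = 6*(-½) + 4*(¼) = -3 + 1 = -2)
y(q) = 30 + 10*q² (y(q) = (3 + q²)*(5 + 5) = (3 + q²)*10 = 30 + 10*q²)
y(j)*p(6, -17) = (30 + 10*(-2)²)*(-17)⁴ = (30 + 10*4)*83521 = (30 + 40)*83521 = 70*83521 = 5846470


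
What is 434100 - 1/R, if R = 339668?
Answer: 147449878799/339668 ≈ 4.3410e+5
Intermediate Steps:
434100 - 1/R = 434100 - 1/339668 = 147449878799/339668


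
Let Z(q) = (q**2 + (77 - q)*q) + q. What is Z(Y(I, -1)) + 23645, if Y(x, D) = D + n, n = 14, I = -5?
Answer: 24659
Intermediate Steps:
Y(x, D) = 14 + D (Y(x, D) = D + 14 = 14 + D)
Z(q) = q + q**2 + q*(77 - q) (Z(q) = (q**2 + q*(77 - q)) + q = q + q**2 + q*(77 - q))
Z(Y(I, -1)) + 23645 = 78*(14 - 1) + 23645 = 78*13 + 23645 = 1014 + 23645 = 24659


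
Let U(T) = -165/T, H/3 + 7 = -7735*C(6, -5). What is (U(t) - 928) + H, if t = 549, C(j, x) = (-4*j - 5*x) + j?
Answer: -29899327/183 ≈ -1.6338e+5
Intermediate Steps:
C(j, x) = -5*x - 3*j (C(j, x) = (-5*x - 4*j) + j = -5*x - 3*j)
H = -162456 (H = -21 + 3*(-7735*(-5*(-5) - 3*6)) = -21 + 3*(-7735*(25 - 18)) = -21 + 3*(-7735*7) = -21 + 3*(-54145) = -21 - 162435 = -162456)
(U(t) - 928) + H = (-165/549 - 928) - 162456 = (-165*1/549 - 928) - 162456 = (-55/183 - 928) - 162456 = -169879/183 - 162456 = -29899327/183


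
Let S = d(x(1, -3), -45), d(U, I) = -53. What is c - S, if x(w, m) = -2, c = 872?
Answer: 925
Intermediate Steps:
S = -53
c - S = 872 - 1*(-53) = 872 + 53 = 925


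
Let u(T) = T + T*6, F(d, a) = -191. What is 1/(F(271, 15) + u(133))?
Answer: 1/740 ≈ 0.0013514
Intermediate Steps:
u(T) = 7*T (u(T) = T + 6*T = 7*T)
1/(F(271, 15) + u(133)) = 1/(-191 + 7*133) = 1/(-191 + 931) = 1/740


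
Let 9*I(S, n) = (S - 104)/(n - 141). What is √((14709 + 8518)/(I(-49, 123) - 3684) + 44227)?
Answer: √194351143223305/66295 ≈ 210.29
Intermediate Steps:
I(S, n) = (-104 + S)/(9*(-141 + n)) (I(S, n) = ((S - 104)/(n - 141))/9 = ((-104 + S)/(-141 + n))/9 = (-104 + S)/(9*(-141 + n)))
√((14709 + 8518)/(I(-49, 123) - 3684) + 44227) = √((14709 + 8518)/((-104 - 49)/(9*(-141 + 123)) - 3684) + 44227) = √(23227/((⅑)*(-153)/(-18) - 3684) + 44227) = √(23227/((⅑)*(-1/18)*(-153) - 3684) + 44227) = √(23227/(17/18 - 3684) + 44227) = √(23227/(-66295/18) + 44227) = √(23227*(-18/66295) + 44227) = √(-418086/66295 + 44227) = √(2931610879/66295) = √194351143223305/66295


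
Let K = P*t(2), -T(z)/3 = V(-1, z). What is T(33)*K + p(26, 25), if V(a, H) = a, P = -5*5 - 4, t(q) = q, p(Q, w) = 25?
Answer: -149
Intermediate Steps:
P = -29 (P = -25 - 4 = -29)
T(z) = 3 (T(z) = -3*(-1) = 3)
K = -58 (K = -29*2 = -58)
T(33)*K + p(26, 25) = 3*(-58) + 25 = -174 + 25 = -149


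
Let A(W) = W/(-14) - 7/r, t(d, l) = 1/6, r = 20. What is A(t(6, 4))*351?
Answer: -4446/35 ≈ -127.03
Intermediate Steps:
t(d, l) = 1/6
A(W) = -7/20 - W/14 (A(W) = W/(-14) - 7/20 = W*(-1/14) - 7*1/20 = -W/14 - 7/20 = -7/20 - W/14)
A(t(6, 4))*351 = (-7/20 - 1/14*1/6)*351 = (-7/20 - 1/84)*351 = -38/105*351 = -4446/35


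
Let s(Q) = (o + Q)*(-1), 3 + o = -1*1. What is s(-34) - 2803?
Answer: -2765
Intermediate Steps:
o = -4 (o = -3 - 1*1 = -3 - 1 = -4)
s(Q) = 4 - Q (s(Q) = (-4 + Q)*(-1) = 4 - Q)
s(-34) - 2803 = (4 - 1*(-34)) - 2803 = (4 + 34) - 2803 = 38 - 2803 = -2765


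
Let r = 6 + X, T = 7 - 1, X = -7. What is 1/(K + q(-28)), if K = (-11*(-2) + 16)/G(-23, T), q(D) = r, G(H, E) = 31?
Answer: 31/7 ≈ 4.4286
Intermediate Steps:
T = 6
r = -1 (r = 6 - 7 = -1)
q(D) = -1
K = 38/31 (K = (-11*(-2) + 16)/31 = (22 + 16)*(1/31) = 38*(1/31) = 38/31 ≈ 1.2258)
1/(K + q(-28)) = 1/(38/31 - 1) = 1/(7/31) = 31/7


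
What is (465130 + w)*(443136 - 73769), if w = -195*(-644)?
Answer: 218188780570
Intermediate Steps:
w = 125580
(465130 + w)*(443136 - 73769) = (465130 + 125580)*(443136 - 73769) = 590710*369367 = 218188780570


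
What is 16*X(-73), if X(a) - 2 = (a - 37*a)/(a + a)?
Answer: -256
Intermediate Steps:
X(a) = -16 (X(a) = 2 + (a - 37*a)/(a + a) = 2 + (-36*a)/((2*a)) = 2 + (-36*a)*(1/(2*a)) = 2 - 18 = -16)
16*X(-73) = 16*(-16) = -256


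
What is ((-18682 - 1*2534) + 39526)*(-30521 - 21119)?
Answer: -945528400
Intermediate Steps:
((-18682 - 1*2534) + 39526)*(-30521 - 21119) = ((-18682 - 2534) + 39526)*(-51640) = (-21216 + 39526)*(-51640) = 18310*(-51640) = -945528400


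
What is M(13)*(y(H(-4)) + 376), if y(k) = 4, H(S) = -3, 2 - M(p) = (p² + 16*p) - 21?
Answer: -134520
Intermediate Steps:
M(p) = 23 - p² - 16*p (M(p) = 2 - ((p² + 16*p) - 21) = 2 - (-21 + p² + 16*p) = 2 + (21 - p² - 16*p) = 23 - p² - 16*p)
M(13)*(y(H(-4)) + 376) = (23 - 1*13² - 16*13)*(4 + 376) = (23 - 1*169 - 208)*380 = (23 - 169 - 208)*380 = -354*380 = -134520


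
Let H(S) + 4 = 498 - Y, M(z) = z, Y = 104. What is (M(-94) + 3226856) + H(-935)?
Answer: 3227152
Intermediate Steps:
H(S) = 390 (H(S) = -4 + (498 - 1*104) = -4 + (498 - 104) = -4 + 394 = 390)
(M(-94) + 3226856) + H(-935) = (-94 + 3226856) + 390 = 3226762 + 390 = 3227152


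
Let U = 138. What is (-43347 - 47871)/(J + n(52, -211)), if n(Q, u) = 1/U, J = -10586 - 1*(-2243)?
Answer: 12588084/1151333 ≈ 10.933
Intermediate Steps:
J = -8343 (J = -10586 + 2243 = -8343)
n(Q, u) = 1/138
(-43347 - 47871)/(J + n(52, -211)) = (-43347 - 47871)/(-8343 + 1/138) = -91218/(-1151333/138) = -91218*(-138/1151333) = 12588084/1151333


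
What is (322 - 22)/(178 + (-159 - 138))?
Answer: -300/119 ≈ -2.5210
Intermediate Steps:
(322 - 22)/(178 + (-159 - 138)) = 300/(178 - 297) = 300/(-119) = 300*(-1/119) = -300/119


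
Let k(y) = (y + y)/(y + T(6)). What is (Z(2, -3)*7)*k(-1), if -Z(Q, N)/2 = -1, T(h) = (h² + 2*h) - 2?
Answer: -28/45 ≈ -0.62222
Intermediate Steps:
T(h) = -2 + h² + 2*h
Z(Q, N) = 2 (Z(Q, N) = -2*(-1) = 2)
k(y) = 2*y/(46 + y) (k(y) = (y + y)/(y + (-2 + 6² + 2*6)) = (2*y)/(y + (-2 + 36 + 12)) = (2*y)/(y + 46) = (2*y)/(46 + y) = 2*y/(46 + y))
(Z(2, -3)*7)*k(-1) = (2*7)*(2*(-1)/(46 - 1)) = 14*(2*(-1)/45) = 14*(2*(-1)*(1/45)) = 14*(-2/45) = -28/45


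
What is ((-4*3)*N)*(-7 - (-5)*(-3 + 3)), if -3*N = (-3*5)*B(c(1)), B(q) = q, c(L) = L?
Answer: 420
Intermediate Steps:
N = 5 (N = -(-3*5)/3 = -(-5) = -1/3*(-15) = 5)
((-4*3)*N)*(-7 - (-5)*(-3 + 3)) = (-4*3*5)*(-7 - (-5)*(-3 + 3)) = (-12*5)*(-7 - (-5)*0) = -60*(-7 - 1*0) = -60*(-7 + 0) = -60*(-7) = 420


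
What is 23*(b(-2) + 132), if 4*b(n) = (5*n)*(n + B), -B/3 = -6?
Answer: 2116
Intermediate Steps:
B = 18 (B = -3*(-6) = 18)
b(n) = 5*n*(18 + n)/4 (b(n) = ((5*n)*(n + 18))/4 = ((5*n)*(18 + n))/4 = (5*n*(18 + n))/4 = 5*n*(18 + n)/4)
23*(b(-2) + 132) = 23*((5/4)*(-2)*(18 - 2) + 132) = 23*((5/4)*(-2)*16 + 132) = 23*(-40 + 132) = 23*92 = 2116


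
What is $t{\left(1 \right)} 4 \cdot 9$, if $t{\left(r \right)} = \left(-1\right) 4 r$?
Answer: $-144$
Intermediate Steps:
$t{\left(r \right)} = - 4 r$
$t{\left(1 \right)} 4 \cdot 9 = \left(-4\right) 1 \cdot 4 \cdot 9 = \left(-4\right) 4 \cdot 9 = \left(-16\right) 9 = -144$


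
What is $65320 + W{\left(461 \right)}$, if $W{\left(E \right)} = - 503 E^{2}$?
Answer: $-106832743$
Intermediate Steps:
$65320 + W{\left(461 \right)} = 65320 - 503 \cdot 461^{2} = 65320 - 106898063 = -106832743$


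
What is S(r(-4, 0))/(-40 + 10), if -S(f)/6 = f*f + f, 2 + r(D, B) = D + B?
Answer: 6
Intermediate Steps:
r(D, B) = -2 + B + D (r(D, B) = -2 + (D + B) = -2 + (B + D) = -2 + B + D)
S(f) = -6*f - 6*f² (S(f) = -6*(f*f + f) = -6*(f² + f) = -6*(f + f²) = -6*f - 6*f²)
S(r(-4, 0))/(-40 + 10) = (-6*(-2 + 0 - 4)*(1 + (-2 + 0 - 4)))/(-40 + 10) = (-6*(-6)*(1 - 6))/(-30) = -(-1)*(-6)*(-5)/5 = -1/30*(-180) = 6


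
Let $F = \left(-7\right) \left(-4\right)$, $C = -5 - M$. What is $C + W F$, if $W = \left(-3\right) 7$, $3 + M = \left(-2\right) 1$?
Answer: $-588$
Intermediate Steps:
$M = -5$ ($M = -3 - 2 = -5$)
$C = 0$ ($C = -5 - -5 = -5 + 5 = 0$)
$F = 28$
$W = -21$
$C + W F = 0 - 588 = -588$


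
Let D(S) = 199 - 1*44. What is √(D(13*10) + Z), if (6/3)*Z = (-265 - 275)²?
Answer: √145955 ≈ 382.04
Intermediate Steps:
D(S) = 155 (D(S) = 199 - 44 = 155)
Z = 145800 (Z = (-265 - 275)²/2 = (½)*(-540)² = (½)*291600 = 145800)
√(D(13*10) + Z) = √(155 + 145800) = √145955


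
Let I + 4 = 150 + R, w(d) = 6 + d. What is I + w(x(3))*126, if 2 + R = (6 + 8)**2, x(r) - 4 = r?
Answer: 1978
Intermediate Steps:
x(r) = 4 + r
R = 194 (R = -2 + (6 + 8)**2 = -2 + 14**2 = -2 + 196 = 194)
I = 340 (I = -4 + (150 + 194) = -4 + 344 = 340)
I + w(x(3))*126 = 340 + (6 + (4 + 3))*126 = 340 + (6 + 7)*126 = 340 + 13*126 = 340 + 1638 = 1978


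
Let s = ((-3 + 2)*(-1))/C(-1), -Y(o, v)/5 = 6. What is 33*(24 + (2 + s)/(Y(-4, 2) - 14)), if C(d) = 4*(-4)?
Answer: 50595/64 ≈ 790.55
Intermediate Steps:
C(d) = -16
Y(o, v) = -30 (Y(o, v) = -5*6 = -30)
s = -1/16 (s = ((-3 + 2)*(-1))/(-16) = -1*(-1)*(-1/16) = 1*(-1/16) = -1/16 ≈ -0.062500)
33*(24 + (2 + s)/(Y(-4, 2) - 14)) = 33*(24 + (2 - 1/16)/(-30 - 14)) = 33*(24 + (31/16)/(-44)) = 33*(24 + (31/16)*(-1/44)) = 33*(24 - 31/704) = 33*(16865/704) = 50595/64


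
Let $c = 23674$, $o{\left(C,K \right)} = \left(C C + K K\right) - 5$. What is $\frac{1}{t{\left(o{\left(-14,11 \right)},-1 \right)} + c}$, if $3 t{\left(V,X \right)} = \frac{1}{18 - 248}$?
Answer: $\frac{690}{16335059} \approx 4.224 \cdot 10^{-5}$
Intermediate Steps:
$o{\left(C,K \right)} = -5 + C^{2} + K^{2}$ ($o{\left(C,K \right)} = \left(C^{2} + K^{2}\right) - 5 = -5 + C^{2} + K^{2}$)
$t{\left(V,X \right)} = - \frac{1}{690}$ ($t{\left(V,X \right)} = \frac{1}{3 \left(18 - 248\right)} = \frac{1}{3 \left(-230\right)} = \frac{1}{3} \left(- \frac{1}{230}\right) = - \frac{1}{690}$)
$\frac{1}{t{\left(o{\left(-14,11 \right)},-1 \right)} + c} = \frac{1}{- \frac{1}{690} + 23674} = \frac{1}{\frac{16335059}{690}} = \frac{690}{16335059}$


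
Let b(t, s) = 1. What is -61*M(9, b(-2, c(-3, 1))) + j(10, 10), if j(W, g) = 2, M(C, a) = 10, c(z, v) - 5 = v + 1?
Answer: -608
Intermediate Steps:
c(z, v) = 6 + v (c(z, v) = 5 + (v + 1) = 5 + (1 + v) = 6 + v)
-61*M(9, b(-2, c(-3, 1))) + j(10, 10) = -61*10 + 2 = -610 + 2 = -608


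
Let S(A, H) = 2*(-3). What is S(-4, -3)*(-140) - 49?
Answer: 791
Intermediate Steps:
S(A, H) = -6
S(-4, -3)*(-140) - 49 = -6*(-140) - 49 = 840 - 49 = 791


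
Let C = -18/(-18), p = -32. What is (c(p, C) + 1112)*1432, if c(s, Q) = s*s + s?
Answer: 3012928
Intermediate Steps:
C = 1 (C = -18*(-1/18) = 1)
c(s, Q) = s + s² (c(s, Q) = s² + s = s + s²)
(c(p, C) + 1112)*1432 = (-32*(1 - 32) + 1112)*1432 = (-32*(-31) + 1112)*1432 = (992 + 1112)*1432 = 2104*1432 = 3012928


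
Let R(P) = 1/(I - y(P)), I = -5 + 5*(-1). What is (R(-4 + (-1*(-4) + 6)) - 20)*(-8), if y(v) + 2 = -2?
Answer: 484/3 ≈ 161.33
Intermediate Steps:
I = -10 (I = -5 - 5 = -10)
y(v) = -4 (y(v) = -2 - 2 = -4)
R(P) = -⅙ (R(P) = 1/(-10 - 1*(-4)) = 1/(-10 + 4) = 1/(-6) = -⅙)
(R(-4 + (-1*(-4) + 6)) - 20)*(-8) = (-⅙ - 20)*(-8) = -121/6*(-8) = 484/3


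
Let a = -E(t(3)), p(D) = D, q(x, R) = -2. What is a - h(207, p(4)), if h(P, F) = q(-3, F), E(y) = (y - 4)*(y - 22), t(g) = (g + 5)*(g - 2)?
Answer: 58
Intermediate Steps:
t(g) = (-2 + g)*(5 + g) (t(g) = (5 + g)*(-2 + g) = (-2 + g)*(5 + g))
E(y) = (-22 + y)*(-4 + y) (E(y) = (-4 + y)*(-22 + y) = (-22 + y)*(-4 + y))
h(P, F) = -2
a = 56 (a = -(88 + (-10 + 3² + 3*3)² - 26*(-10 + 3² + 3*3)) = -(88 + (-10 + 9 + 9)² - 26*(-10 + 9 + 9)) = -(88 + 8² - 26*8) = -(88 + 64 - 208) = -1*(-56) = 56)
a - h(207, p(4)) = 56 - 1*(-2) = 56 + 2 = 58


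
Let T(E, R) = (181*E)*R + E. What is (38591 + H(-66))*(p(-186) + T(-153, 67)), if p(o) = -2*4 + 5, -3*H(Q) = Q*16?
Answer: -72262124541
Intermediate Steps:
H(Q) = -16*Q/3 (H(Q) = -Q*16/3 = -16*Q/3)
T(E, R) = E + 181*E*R (T(E, R) = 181*E*R + E = E + 181*E*R)
p(o) = -3 (p(o) = -8 + 5 = -3)
(38591 + H(-66))*(p(-186) + T(-153, 67)) = (38591 - 16/3*(-66))*(-3 - 153*(1 + 181*67)) = (38591 + 352)*(-3 - 153*(1 + 12127)) = 38943*(-3 - 153*12128) = 38943*(-3 - 1855584) = 38943*(-1855587) = -72262124541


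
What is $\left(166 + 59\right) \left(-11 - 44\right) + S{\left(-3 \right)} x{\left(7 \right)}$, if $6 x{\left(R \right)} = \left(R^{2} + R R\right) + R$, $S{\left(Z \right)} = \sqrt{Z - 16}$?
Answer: $-12375 + \frac{35 i \sqrt{19}}{2} \approx -12375.0 + 76.281 i$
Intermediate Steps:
$S{\left(Z \right)} = \sqrt{-16 + Z}$
$x{\left(R \right)} = \frac{R^{2}}{3} + \frac{R}{6}$ ($x{\left(R \right)} = \frac{\left(R^{2} + R R\right) + R}{6} = \frac{\left(R^{2} + R^{2}\right) + R}{6} = \frac{2 R^{2} + R}{6} = \frac{R + 2 R^{2}}{6} = \frac{R^{2}}{3} + \frac{R}{6}$)
$\left(166 + 59\right) \left(-11 - 44\right) + S{\left(-3 \right)} x{\left(7 \right)} = \left(166 + 59\right) \left(-11 - 44\right) + \sqrt{-16 - 3} \cdot \frac{1}{6} \cdot 7 \left(1 + 2 \cdot 7\right) = 225 \left(-55\right) + \sqrt{-19} \cdot \frac{1}{6} \cdot 7 \left(1 + 14\right) = -12375 + i \sqrt{19} \cdot \frac{1}{6} \cdot 7 \cdot 15 = -12375 + i \sqrt{19} \cdot \frac{35}{2} = -12375 + \frac{35 i \sqrt{19}}{2}$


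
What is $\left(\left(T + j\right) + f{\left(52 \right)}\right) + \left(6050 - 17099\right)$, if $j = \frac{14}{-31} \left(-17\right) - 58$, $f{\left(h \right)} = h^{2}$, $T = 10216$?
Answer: $\frac{56441}{31} \approx 1820.7$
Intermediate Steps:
$j = - \frac{1560}{31}$ ($j = 14 \left(- \frac{1}{31}\right) \left(-17\right) - 58 = \left(- \frac{14}{31}\right) \left(-17\right) - 58 = \frac{238}{31} - 58 = - \frac{1560}{31} \approx -50.323$)
$\left(\left(T + j\right) + f{\left(52 \right)}\right) + \left(6050 - 17099\right) = \left(\left(10216 - \frac{1560}{31}\right) + 52^{2}\right) + \left(6050 - 17099\right) = \left(\frac{315136}{31} + 2704\right) + \left(6050 - 17099\right) = \frac{398960}{31} - 11049 = \frac{56441}{31}$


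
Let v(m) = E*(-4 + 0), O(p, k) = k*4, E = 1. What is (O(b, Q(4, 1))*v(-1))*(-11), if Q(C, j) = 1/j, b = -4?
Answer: 176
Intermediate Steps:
O(p, k) = 4*k
v(m) = -4 (v(m) = 1*(-4 + 0) = 1*(-4) = -4)
(O(b, Q(4, 1))*v(-1))*(-11) = ((4/1)*(-4))*(-11) = ((4*1)*(-4))*(-11) = (4*(-4))*(-11) = -16*(-11) = 176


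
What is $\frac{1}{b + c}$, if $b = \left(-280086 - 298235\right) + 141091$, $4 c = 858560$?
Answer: $- \frac{1}{222590} \approx -4.4926 \cdot 10^{-6}$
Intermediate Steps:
$c = 214640$ ($c = \frac{1}{4} \cdot 858560 = 214640$)
$b = -437230$ ($b = -578321 + 141091 = -437230$)
$\frac{1}{b + c} = \frac{1}{-437230 + 214640} = \frac{1}{-222590} = - \frac{1}{222590}$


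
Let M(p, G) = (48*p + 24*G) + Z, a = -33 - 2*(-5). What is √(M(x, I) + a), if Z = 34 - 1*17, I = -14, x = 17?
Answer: √474 ≈ 21.772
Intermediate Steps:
a = -23 (a = -33 + 10 = -23)
Z = 17 (Z = 34 - 17 = 17)
M(p, G) = 17 + 24*G + 48*p (M(p, G) = (48*p + 24*G) + 17 = (24*G + 48*p) + 17 = 17 + 24*G + 48*p)
√(M(x, I) + a) = √((17 + 24*(-14) + 48*17) - 23) = √((17 - 336 + 816) - 23) = √(497 - 23) = √474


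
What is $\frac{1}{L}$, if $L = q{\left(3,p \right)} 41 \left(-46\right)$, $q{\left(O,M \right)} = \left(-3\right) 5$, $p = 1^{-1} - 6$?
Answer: $\frac{1}{28290} \approx 3.5348 \cdot 10^{-5}$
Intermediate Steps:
$p = -5$ ($p = 1 - 6 = -5$)
$q{\left(O,M \right)} = -15$
$L = 28290$ ($L = \left(-15\right) 41 \left(-46\right) = \left(-615\right) \left(-46\right) = 28290$)
$\frac{1}{L} = \frac{1}{28290}$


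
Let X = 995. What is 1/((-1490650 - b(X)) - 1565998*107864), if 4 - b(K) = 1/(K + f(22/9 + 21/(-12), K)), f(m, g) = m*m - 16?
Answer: -1269409/418527588944373408 ≈ -3.0330e-12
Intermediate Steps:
f(m, g) = -16 + m² (f(m, g) = m² - 16 = -16 + m²)
b(K) = 4 - 1/(-20111/1296 + K) (b(K) = 4 - 1/(K + (-16 + (22/9 + 21/(-12))²)) = 4 - 1/(K + (-16 + (22*(⅑) + 21*(-1/12))²)) = 4 - 1/(K + (-16 + (22/9 - 7/4)²)) = 4 - 1/(K + (-16 + (25/36)²)) = 4 - 1/(K + (-16 + 625/1296)) = 4 - 1/(K - 20111/1296) = 4 - 1/(-20111/1296 + K))
1/((-1490650 - b(X)) - 1565998*107864) = 1/((-1490650 - 4*(-20435 + 1296*995)/(-20111 + 1296*995)) - 1565998*107864) = (1/107864)/((-1490650 - 4*(-20435 + 1289520)/(-20111 + 1289520)) - 1565998) = (1/107864)/((-1490650 - 4*1269085/1269409) - 1565998) = (1/107864)/((-1490650 - 1*5076340/1269409) - 1565998) = (1/107864)/((-1490650 - 5076340/1269409) - 1565998) = (1/107864)/(-1892249602190/1269409 - 1565998) = (1/107864)/(-3880141557372/1269409) = -1269409/3880141557372*1/107864 = -1269409/418527588944373408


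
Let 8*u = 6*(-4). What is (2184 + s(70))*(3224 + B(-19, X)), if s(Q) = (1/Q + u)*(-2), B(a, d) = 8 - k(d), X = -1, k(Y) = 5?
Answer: 35335189/5 ≈ 7.0670e+6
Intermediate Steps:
u = -3 (u = (6*(-4))/8 = (⅛)*(-24) = -3)
B(a, d) = 3 (B(a, d) = 8 - 1*5 = 8 - 5 = 3)
s(Q) = 6 - 2/Q (s(Q) = (1/Q - 3)*(-2) = (-3 + 1/Q)*(-2) = 6 - 2/Q)
(2184 + s(70))*(3224 + B(-19, X)) = (2184 + (6 - 2/70))*(3224 + 3) = (2184 + (6 - 2*1/70))*3227 = (2184 + (6 - 1/35))*3227 = (2184 + 209/35)*3227 = (76649/35)*3227 = 35335189/5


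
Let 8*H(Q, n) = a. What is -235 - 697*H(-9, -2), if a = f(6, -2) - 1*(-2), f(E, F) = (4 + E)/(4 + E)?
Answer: -3971/8 ≈ -496.38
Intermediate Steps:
f(E, F) = 1
a = 3 (a = 1 - 1*(-2) = 1 + 2 = 3)
H(Q, n) = 3/8 (H(Q, n) = (1/8)*3 = 3/8)
-235 - 697*H(-9, -2) = -235 - 697*3/8 = -235 - 2091/8 = -3971/8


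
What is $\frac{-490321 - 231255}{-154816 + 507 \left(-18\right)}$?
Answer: $\frac{360788}{81971} \approx 4.4014$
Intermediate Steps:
$\frac{-490321 - 231255}{-154816 + 507 \left(-18\right)} = - \frac{721576}{-154816 - 9126} = - \frac{721576}{-163942} = \left(-721576\right) \left(- \frac{1}{163942}\right) = \frac{360788}{81971}$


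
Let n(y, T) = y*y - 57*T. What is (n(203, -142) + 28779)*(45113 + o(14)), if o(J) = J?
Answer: 3523606414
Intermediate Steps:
n(y, T) = y² - 57*T
(n(203, -142) + 28779)*(45113 + o(14)) = ((203² - 57*(-142)) + 28779)*(45113 + 14) = ((41209 + 8094) + 28779)*45127 = (49303 + 28779)*45127 = 78082*45127 = 3523606414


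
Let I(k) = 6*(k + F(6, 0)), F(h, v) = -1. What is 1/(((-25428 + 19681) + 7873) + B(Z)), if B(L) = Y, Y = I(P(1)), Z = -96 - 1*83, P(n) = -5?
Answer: 1/2090 ≈ 0.00047847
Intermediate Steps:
I(k) = -6 + 6*k (I(k) = 6*(k - 1) = 6*(-1 + k) = -6 + 6*k)
Z = -179 (Z = -96 - 83 = -179)
Y = -36 (Y = -6 + 6*(-5) = -6 - 30 = -36)
B(L) = -36
1/(((-25428 + 19681) + 7873) + B(Z)) = 1/(((-25428 + 19681) + 7873) - 36) = 1/((-5747 + 7873) - 36) = 1/(2126 - 36) = 1/2090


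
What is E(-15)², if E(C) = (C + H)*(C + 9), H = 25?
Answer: 3600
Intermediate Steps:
E(C) = (9 + C)*(25 + C) (E(C) = (C + 25)*(C + 9) = (25 + C)*(9 + C) = (9 + C)*(25 + C))
E(-15)² = (225 + (-15)² + 34*(-15))² = (225 + 225 - 510)² = (-60)² = 3600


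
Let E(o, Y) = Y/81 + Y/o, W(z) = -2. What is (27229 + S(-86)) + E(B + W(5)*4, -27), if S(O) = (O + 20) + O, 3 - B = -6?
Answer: 81149/3 ≈ 27050.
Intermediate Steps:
B = 9 (B = 3 - 1*(-6) = 3 + 6 = 9)
S(O) = 20 + 2*O (S(O) = (20 + O) + O = 20 + 2*O)
E(o, Y) = Y/81 + Y/o (E(o, Y) = Y*(1/81) + Y/o = Y/81 + Y/o)
(27229 + S(-86)) + E(B + W(5)*4, -27) = (27229 + (20 + 2*(-86))) + ((1/81)*(-27) - 27/(9 - 2*4)) = (27229 + (20 - 172)) + (-⅓ - 27/(9 - 8)) = (27229 - 152) + (-⅓ - 27/1) = 27077 + (-⅓ - 27*1) = 27077 + (-⅓ - 27) = 27077 - 82/3 = 81149/3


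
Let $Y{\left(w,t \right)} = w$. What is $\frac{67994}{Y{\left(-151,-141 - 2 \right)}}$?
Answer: $- \frac{67994}{151} \approx -450.29$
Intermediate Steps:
$\frac{67994}{Y{\left(-151,-141 - 2 \right)}} = \frac{67994}{-151} = 67994 \left(- \frac{1}{151}\right) = - \frac{67994}{151}$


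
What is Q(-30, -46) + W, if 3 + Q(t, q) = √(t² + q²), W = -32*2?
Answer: -67 + 2*√754 ≈ -12.082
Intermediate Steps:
W = -64
Q(t, q) = -3 + √(q² + t²) (Q(t, q) = -3 + √(t² + q²) = -3 + √(q² + t²))
Q(-30, -46) + W = (-3 + √((-46)² + (-30)²)) - 64 = (-3 + √(2116 + 900)) - 64 = (-3 + √3016) - 64 = (-3 + 2*√754) - 64 = -67 + 2*√754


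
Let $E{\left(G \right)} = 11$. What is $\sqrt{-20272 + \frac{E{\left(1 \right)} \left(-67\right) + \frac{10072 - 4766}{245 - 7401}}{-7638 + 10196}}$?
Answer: $\frac{i \sqrt{424545788991503877}}{4576262} \approx 142.38 i$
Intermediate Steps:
$\sqrt{-20272 + \frac{E{\left(1 \right)} \left(-67\right) + \frac{10072 - 4766}{245 - 7401}}{-7638 + 10196}} = \sqrt{-20272 + \frac{11 \left(-67\right) + \frac{10072 - 4766}{245 - 7401}}{-7638 + 10196}} = \sqrt{-20272 + \frac{-737 + \frac{5306}{-7156}}{2558}} = \sqrt{-20272 + \left(-737 + 5306 \left(- \frac{1}{7156}\right)\right) \frac{1}{2558}} = \sqrt{-20272 + \left(-737 - \frac{2653}{3578}\right) \frac{1}{2558}} = \sqrt{-20272 - \frac{2639639}{9152524}} = \sqrt{- \frac{185542606167}{9152524}} = \frac{i \sqrt{424545788991503877}}{4576262}$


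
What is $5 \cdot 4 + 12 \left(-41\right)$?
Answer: $-472$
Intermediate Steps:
$5 \cdot 4 + 12 \left(-41\right) = 20 - 492 = -472$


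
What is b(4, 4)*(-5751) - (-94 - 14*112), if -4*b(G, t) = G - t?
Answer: 1662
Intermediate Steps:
b(G, t) = -G/4 + t/4 (b(G, t) = -(G - t)/4 = -G/4 + t/4)
b(4, 4)*(-5751) - (-94 - 14*112) = (-1/4*4 + (1/4)*4)*(-5751) - (-94 - 14*112) = (-1 + 1)*(-5751) - (-94 - 1568) = 0*(-5751) - 1*(-1662) = 0 + 1662 = 1662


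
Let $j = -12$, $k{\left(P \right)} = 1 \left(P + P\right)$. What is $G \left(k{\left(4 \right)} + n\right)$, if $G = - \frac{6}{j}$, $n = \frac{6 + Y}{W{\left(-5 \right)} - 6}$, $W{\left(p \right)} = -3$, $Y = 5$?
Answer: $\frac{61}{18} \approx 3.3889$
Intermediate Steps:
$k{\left(P \right)} = 2 P$ ($k{\left(P \right)} = 1 \cdot 2 P = 2 P$)
$n = - \frac{11}{9}$ ($n = \frac{6 + 5}{-3 - 6} = \frac{11}{-9} = 11 \left(- \frac{1}{9}\right) = - \frac{11}{9} \approx -1.2222$)
$G = \frac{1}{2}$ ($G = - \frac{6}{-12} = \left(-6\right) \left(- \frac{1}{12}\right) = \frac{1}{2} \approx 0.5$)
$G \left(k{\left(4 \right)} + n\right) = \frac{2 \cdot 4 - \frac{11}{9}}{2} = \frac{8 - \frac{11}{9}}{2} = \frac{1}{2} \cdot \frac{61}{9} = \frac{61}{18}$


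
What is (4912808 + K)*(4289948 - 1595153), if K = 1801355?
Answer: 18093292881585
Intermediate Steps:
(4912808 + K)*(4289948 - 1595153) = (4912808 + 1801355)*(4289948 - 1595153) = 6714163*2694795 = 18093292881585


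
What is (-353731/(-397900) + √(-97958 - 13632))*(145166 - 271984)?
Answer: -22429728979/198950 - 126818*I*√111590 ≈ -1.1274e+5 - 4.2364e+7*I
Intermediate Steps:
(-353731/(-397900) + √(-97958 - 13632))*(145166 - 271984) = (-353731*(-1/397900) + √(-111590))*(-126818) = (353731/397900 + I*√111590)*(-126818) = -22429728979/198950 - 126818*I*√111590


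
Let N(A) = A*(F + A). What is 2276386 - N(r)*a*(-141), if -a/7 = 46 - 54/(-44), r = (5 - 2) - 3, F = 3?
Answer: 2276386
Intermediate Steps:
r = 0 (r = 3 - 3 = 0)
N(A) = A*(3 + A)
a = -7273/22 (a = -7*(46 - 54/(-44)) = -7*(46 - 54*(-1/44)) = -7*(46 + 27/22) = -7*1039/22 = -7273/22 ≈ -330.59)
2276386 - N(r)*a*(-141) = 2276386 - (0*(3 + 0))*(-7273/22)*(-141) = 2276386 - (0*3)*(-7273/22)*(-141) = 2276386 - 0*(-7273/22)*(-141) = 2276386 - 0*(-141) = 2276386 - 1*0 = 2276386 + 0 = 2276386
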